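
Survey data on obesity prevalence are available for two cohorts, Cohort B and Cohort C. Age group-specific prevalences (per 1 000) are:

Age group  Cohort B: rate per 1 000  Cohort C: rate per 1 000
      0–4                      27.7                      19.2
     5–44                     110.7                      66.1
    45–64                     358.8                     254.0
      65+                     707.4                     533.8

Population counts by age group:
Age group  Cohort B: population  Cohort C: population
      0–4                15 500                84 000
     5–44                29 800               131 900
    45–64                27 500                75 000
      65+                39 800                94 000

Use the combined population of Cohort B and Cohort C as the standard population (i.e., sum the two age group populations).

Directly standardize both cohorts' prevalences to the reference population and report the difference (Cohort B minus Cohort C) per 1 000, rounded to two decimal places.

84.48

Combined standard total = 497 500; weights = 0.2000, 0.3250, 0.2060, 0.2689.
Cohort B: 0.2000×27.7 + 0.3250×110.7 + 0.2060×358.8 + 0.2689×707.4 = 305.6954 per 1 000.
Cohort C: 0.2000×19.2 + 0.3250×66.1 + 0.2060×254.0 + 0.2689×533.8 = 221.2185 per 1 000.
Difference = 305.6954 − 221.2185 = 84.4769.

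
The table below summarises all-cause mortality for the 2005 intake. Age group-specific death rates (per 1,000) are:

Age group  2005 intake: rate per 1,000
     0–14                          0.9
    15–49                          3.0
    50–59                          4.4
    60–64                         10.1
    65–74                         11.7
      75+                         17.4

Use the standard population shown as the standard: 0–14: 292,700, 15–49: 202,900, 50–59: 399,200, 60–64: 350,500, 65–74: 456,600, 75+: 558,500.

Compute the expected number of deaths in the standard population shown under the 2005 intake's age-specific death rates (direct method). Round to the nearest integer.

Expected deaths = Σ (standard pop × age-specific rate ÷ 1,000)
= 292,700×0.9/1,000 + 202,900×3.0/1,000 + 399,200×4.4/1,000 + 350,500×10.1/1,000 + 456,600×11.7/1,000 + 558,500×17.4/1,000
= 263.43 + 608.70 + 1756.48 + 3540.05 + 5342.22 + 9717.90 = 21228.78.

21229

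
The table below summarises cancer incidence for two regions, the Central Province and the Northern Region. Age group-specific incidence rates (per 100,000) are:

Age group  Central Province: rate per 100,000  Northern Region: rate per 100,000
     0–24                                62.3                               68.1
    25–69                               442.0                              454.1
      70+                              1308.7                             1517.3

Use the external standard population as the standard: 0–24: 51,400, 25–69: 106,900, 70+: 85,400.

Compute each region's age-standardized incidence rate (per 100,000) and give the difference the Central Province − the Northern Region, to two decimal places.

Standard total = 243,700; weights = 0.2109, 0.4387, 0.3504.
The Central Province: 0.2109×62.3 + 0.4387×442.0 + 0.3504×1308.7 = 665.6340 per 100,000.
The Northern Region: 0.2109×68.1 + 0.4387×454.1 + 0.3504×1517.3 = 745.2649 per 100,000.
Difference = 665.6340 − 745.2649 = -79.6309.

-79.63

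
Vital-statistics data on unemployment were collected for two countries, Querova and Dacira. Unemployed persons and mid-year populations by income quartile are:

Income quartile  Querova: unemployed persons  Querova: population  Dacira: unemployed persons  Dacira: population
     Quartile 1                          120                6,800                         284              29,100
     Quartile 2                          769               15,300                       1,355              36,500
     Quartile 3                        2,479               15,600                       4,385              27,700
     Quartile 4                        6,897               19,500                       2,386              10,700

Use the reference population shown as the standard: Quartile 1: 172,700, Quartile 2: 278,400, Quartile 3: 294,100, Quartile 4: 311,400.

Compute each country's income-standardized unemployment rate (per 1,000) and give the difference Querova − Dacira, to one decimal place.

Income-specific rates per 1,000 for Querova: 17.647, 50.261, 158.910, 353.692.
For Dacira: 9.759, 37.123, 158.303, 222.991.
Standard total = 1,056,600; weights = 0.1634, 0.2635, 0.2783, 0.2947.
Querova: 0.1634×17.647 + 0.2635×50.261 + 0.2783×158.910 + 0.2947×353.692 = 164.5994 per 1,000.
Dacira: 0.1634×9.759 + 0.2635×37.123 + 0.2783×158.303 + 0.2947×222.991 = 121.1592 per 1,000.
Difference = 164.5994 − 121.1592 = 43.4402.

43.4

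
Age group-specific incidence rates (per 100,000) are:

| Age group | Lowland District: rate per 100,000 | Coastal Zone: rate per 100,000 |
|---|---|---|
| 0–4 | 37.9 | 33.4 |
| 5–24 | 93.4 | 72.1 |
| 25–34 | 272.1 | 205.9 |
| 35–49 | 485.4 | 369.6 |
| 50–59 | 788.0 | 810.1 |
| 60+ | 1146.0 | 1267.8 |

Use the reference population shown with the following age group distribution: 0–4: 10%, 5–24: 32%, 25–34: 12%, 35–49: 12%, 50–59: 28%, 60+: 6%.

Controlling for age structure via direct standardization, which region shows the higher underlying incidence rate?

Standard weights: 0.10, 0.32, 0.12, 0.12, 0.28, 0.06.
The Lowland District: 0.1000×37.9 + 0.3200×93.4 + 0.1200×272.1 + 0.1200×485.4 + 0.2800×788.0 + 0.0600×1146.0 = 413.9780 per 100,000.
The Coastal Zone: 0.1000×33.4 + 0.3200×72.1 + 0.1200×205.9 + 0.1200×369.6 + 0.2800×810.1 + 0.0600×1267.8 = 398.3680 per 100,000.

Lowland District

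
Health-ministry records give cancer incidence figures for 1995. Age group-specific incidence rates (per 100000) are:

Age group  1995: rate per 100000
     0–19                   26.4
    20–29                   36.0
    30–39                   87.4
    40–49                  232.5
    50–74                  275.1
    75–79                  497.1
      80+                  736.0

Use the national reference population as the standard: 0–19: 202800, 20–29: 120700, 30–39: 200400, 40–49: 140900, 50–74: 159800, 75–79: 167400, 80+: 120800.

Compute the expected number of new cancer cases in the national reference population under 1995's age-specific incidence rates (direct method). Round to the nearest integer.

2761

Expected new cancer cases = Σ (standard pop × age-specific rate ÷ 100000)
= 202800×26.4/100000 + 120700×36.0/100000 + 200400×87.4/100000 + 140900×232.5/100000 + 159800×275.1/100000 + 167400×497.1/100000 + 120800×736.0/100000
= 53.54 + 43.45 + 175.15 + 327.59 + 439.61 + 832.15 + 889.09 = 2760.58.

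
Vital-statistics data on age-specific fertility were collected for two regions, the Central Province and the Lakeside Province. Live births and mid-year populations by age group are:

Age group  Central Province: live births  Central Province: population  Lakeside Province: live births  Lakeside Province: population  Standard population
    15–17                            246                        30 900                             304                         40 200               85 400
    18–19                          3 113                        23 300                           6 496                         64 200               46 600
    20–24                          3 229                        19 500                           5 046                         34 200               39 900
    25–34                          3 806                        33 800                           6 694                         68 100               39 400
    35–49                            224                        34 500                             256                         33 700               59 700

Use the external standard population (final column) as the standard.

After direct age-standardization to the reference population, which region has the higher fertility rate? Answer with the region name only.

Central Province

Age-specific rates per 1 000 for the Central Province: 7.961, 133.605, 165.590, 112.604, 6.493.
For the Lakeside Province: 7.562, 101.184, 147.544, 98.297, 7.596.
Standard total = 271 000; weights = 0.3151, 0.1720, 0.1472, 0.1454, 0.2203.
The Central Province: 0.3151×7.961 + 0.1720×133.605 + 0.1472×165.590 + 0.1454×112.604 + 0.2203×6.493 = 67.6646 per 1 000.
The Lakeside Province: 0.3151×7.562 + 0.1720×101.184 + 0.1472×147.544 + 0.1454×98.297 + 0.2203×7.596 = 57.4700 per 1 000.
The crude rates (74.77 vs 78.19) would put the Lakeside Province higher, but that reflects its age composition; once standardized to a common age structure, the Central Province has the higher underlying rate.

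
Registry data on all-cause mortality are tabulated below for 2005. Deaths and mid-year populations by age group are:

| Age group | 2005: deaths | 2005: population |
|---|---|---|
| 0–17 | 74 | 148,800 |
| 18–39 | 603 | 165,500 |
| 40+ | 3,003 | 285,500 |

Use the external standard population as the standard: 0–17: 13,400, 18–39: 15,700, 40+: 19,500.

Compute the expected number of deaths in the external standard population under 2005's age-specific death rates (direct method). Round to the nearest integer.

Age-specific rates per 1,000 for 2005: 0.497, 3.644, 10.518.
Expected deaths = Σ (standard pop × age-specific rate ÷ 1,000)
= 13,400×0.497/1,000 + 15,700×3.644/1,000 + 19,500×10.518/1,000
= 6.66 + 57.20 + 205.11 = 268.98.

269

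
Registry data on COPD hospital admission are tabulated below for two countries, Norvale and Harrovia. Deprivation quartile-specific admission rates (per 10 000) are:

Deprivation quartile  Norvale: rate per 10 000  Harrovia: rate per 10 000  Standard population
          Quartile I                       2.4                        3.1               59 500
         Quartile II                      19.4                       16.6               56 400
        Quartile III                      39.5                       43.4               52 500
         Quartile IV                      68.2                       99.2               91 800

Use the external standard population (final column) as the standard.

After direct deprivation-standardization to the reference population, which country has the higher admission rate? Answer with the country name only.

Standard total = 260 200; weights = 0.2287, 0.2168, 0.2018, 0.3528.
Norvale: 0.2287×2.4 + 0.2168×19.4 + 0.2018×39.5 + 0.3528×68.2 = 36.7850 per 10 000.
Harrovia: 0.2287×3.1 + 0.2168×16.6 + 0.2018×43.4 + 0.3528×99.2 = 48.0621 per 10 000.

Harrovia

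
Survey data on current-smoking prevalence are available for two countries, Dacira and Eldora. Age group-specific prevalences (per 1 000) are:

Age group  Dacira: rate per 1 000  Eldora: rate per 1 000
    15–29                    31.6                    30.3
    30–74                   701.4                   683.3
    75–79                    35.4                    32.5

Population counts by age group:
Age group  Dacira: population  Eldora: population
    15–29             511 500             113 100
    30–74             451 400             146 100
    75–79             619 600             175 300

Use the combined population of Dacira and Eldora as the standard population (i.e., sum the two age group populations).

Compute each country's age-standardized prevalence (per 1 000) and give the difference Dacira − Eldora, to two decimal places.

Combined standard total = 2 017 000; weights = 0.3097, 0.2962, 0.3941.
Dacira: 0.3097×31.6 + 0.2962×701.4 + 0.3941×35.4 = 231.5138 per 1 000.
Eldora: 0.3097×30.3 + 0.2962×683.3 + 0.3941×32.5 = 224.6065 per 1 000.
Difference = 231.5138 − 224.6065 = 6.9073.

6.91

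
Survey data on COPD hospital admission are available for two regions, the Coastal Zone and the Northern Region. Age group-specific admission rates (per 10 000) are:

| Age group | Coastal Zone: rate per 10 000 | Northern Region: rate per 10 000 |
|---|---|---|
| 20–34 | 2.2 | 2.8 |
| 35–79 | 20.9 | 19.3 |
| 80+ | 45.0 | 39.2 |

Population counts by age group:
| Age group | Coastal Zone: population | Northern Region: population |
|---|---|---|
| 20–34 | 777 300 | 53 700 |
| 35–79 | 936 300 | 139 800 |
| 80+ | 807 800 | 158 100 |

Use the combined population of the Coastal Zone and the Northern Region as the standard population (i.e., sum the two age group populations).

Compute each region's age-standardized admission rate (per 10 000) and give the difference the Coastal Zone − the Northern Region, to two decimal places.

2.38

Combined standard total = 2 873 000; weights = 0.2892, 0.3746, 0.3362.
The Coastal Zone: 0.2892×2.2 + 0.3746×20.9 + 0.3362×45.0 = 23.5935 per 10 000.
The Northern Region: 0.2892×2.8 + 0.3746×19.3 + 0.3362×39.2 = 21.2178 per 10 000.
Difference = 23.5935 − 21.2178 = 2.3757.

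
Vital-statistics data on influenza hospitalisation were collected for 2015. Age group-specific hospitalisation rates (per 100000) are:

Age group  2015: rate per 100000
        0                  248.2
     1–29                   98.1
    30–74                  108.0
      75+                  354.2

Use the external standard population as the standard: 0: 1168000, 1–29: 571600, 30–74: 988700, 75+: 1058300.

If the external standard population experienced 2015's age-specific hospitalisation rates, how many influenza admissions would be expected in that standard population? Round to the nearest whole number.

Expected influenza admissions = Σ (standard pop × age-specific rate ÷ 100000)
= 1168000×248.2/100000 + 571600×98.1/100000 + 988700×108.0/100000 + 1058300×354.2/100000
= 2898.98 + 560.74 + 1067.80 + 3748.50 = 8276.01.

8276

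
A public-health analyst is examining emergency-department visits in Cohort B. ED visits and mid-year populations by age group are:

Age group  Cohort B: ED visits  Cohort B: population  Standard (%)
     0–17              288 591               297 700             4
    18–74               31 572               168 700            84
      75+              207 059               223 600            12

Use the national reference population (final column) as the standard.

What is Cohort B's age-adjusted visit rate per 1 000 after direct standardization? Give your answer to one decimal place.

307.1

Age-specific rates per 1 000 for Cohort B: 969.402, 187.149, 926.024.
Standard weights: 0.04, 0.84, 0.12.
Standardized rate: 0.0400×969.402 + 0.8400×187.149 + 0.1200×926.024 = 307.1040 per 1 000.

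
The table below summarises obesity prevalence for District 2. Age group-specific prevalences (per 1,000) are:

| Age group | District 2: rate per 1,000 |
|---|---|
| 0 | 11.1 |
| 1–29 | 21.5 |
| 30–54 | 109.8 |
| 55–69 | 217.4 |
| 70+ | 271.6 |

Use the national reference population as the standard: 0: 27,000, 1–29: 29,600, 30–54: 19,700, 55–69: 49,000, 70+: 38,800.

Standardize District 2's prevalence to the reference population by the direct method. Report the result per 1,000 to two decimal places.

148.02

Standard total = 164,100; weights = 0.1645, 0.1804, 0.1200, 0.2986, 0.2364.
Standardized rate: 0.1645×11.1 + 0.1804×21.5 + 0.1200×109.8 + 0.2986×217.4 + 0.2364×271.6 = 148.0185 per 1,000.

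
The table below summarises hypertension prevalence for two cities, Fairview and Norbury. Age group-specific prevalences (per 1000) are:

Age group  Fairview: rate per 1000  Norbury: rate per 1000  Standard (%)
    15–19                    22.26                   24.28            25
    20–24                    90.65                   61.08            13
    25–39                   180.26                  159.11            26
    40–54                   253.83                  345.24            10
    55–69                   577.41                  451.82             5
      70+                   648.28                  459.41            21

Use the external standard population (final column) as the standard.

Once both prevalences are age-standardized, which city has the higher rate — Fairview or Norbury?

Standard weights: 0.25, 0.13, 0.26, 0.10, 0.05, 0.21.
Fairview: 0.2500×22.26 + 0.1300×90.65 + 0.2600×180.26 + 0.1000×253.83 + 0.0500×577.41 + 0.2100×648.28 = 254.6094 per 1000.
Norbury: 0.2500×24.28 + 0.1300×61.08 + 0.2600×159.11 + 0.1000×345.24 + 0.0500×451.82 + 0.2100×459.41 = 208.9701 per 1000.

Fairview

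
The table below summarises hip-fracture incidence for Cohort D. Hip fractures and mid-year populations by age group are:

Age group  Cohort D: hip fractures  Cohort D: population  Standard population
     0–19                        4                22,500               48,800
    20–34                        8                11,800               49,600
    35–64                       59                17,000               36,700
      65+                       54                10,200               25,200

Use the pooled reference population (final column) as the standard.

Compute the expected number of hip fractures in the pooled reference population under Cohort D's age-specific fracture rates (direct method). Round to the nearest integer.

303

Age-specific rates per 100,000 for Cohort D: 17.78, 67.80, 347.06, 529.41.
Expected hip fractures = Σ (standard pop × age-specific rate ÷ 100,000)
= 48,800×17.78/100,000 + 49,600×67.80/100,000 + 36,700×347.06/100,000 + 25,200×529.41/100,000
= 8.68 + 33.63 + 127.37 + 133.41 = 303.09.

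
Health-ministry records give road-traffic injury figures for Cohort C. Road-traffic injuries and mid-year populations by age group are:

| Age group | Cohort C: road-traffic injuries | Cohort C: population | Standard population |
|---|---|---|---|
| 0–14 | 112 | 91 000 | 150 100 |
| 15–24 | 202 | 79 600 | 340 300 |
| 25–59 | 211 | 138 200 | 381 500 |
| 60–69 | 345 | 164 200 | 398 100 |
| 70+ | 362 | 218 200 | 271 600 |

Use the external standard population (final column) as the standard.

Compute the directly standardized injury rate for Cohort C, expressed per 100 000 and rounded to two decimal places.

189.27

Age-specific rates per 100 000 for Cohort C: 123.08, 253.77, 152.68, 210.11, 165.90.
Standard total = 1 541 600; weights = 0.0974, 0.2207, 0.2475, 0.2582, 0.1762.
Standardized rate: 0.0974×123.08 + 0.2207×253.77 + 0.2475×152.68 + 0.2582×210.11 + 0.1762×165.90 = 189.2719 per 100 000.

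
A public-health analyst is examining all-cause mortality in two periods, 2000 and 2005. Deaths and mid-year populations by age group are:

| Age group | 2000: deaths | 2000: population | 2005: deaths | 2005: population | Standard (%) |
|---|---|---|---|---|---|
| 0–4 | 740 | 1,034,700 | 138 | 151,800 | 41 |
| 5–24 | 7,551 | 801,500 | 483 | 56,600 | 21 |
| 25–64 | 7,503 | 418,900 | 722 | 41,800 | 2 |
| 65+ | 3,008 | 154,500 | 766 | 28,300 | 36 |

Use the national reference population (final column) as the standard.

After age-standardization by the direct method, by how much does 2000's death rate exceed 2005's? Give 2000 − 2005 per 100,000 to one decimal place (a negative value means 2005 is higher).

-261.6

Age-specific rates per 100,000 for 2000: 71.52, 942.11, 1791.12, 1946.93.
For 2005: 90.91, 853.36, 1727.27, 2706.71.
Standard weights: 0.41, 0.21, 0.02, 0.36.
2000: 0.4100×71.52 + 0.2100×942.11 + 0.0200×1791.12 + 0.3600×1946.93 = 963.8809 per 100,000.
2005: 0.4100×90.91 + 0.2100×853.36 + 0.0200×1727.27 + 0.3600×2706.71 = 1225.4401 per 100,000.
Difference = 963.8809 − 1225.4401 = -261.5592.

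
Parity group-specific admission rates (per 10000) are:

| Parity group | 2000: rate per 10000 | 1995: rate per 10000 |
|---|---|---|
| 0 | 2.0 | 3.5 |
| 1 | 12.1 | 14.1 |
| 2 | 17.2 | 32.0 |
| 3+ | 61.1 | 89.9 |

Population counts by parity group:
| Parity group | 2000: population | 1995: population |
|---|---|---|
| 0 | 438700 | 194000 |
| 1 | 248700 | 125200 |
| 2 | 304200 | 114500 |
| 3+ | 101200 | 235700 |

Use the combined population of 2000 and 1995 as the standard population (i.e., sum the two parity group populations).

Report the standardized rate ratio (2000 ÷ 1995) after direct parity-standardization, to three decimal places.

0.656

Combined standard total = 1762200; weights = 0.3590, 0.2122, 0.2376, 0.1912.
2000: 0.3590×2.0 + 0.2122×12.1 + 0.2376×17.2 + 0.1912×61.1 = 19.0534 per 10000.
1995: 0.3590×3.5 + 0.2122×14.1 + 0.2376×32.0 + 0.1912×89.9 = 29.0388 per 10000.
Ratio = 19.0534 ÷ 29.0388 = 0.65613.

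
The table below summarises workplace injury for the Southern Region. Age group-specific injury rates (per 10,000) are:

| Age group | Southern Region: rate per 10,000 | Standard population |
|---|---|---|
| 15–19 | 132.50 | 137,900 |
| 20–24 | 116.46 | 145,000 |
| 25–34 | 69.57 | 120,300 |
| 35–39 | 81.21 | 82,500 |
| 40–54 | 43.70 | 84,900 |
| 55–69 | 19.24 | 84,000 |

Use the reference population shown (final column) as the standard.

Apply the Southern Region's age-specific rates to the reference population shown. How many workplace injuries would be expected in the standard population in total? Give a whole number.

Expected workplace injuries = Σ (standard pop × age-specific rate ÷ 10,000)
= 137,900×132.50/10,000 + 145,000×116.46/10,000 + 120,300×69.57/10,000 + 82,500×81.21/10,000 + 84,900×43.70/10,000 + 84,000×19.24/10,000
= 1827.17 + 1688.67 + 836.93 + 669.98 + 371.01 + 161.62 = 5555.38.

5555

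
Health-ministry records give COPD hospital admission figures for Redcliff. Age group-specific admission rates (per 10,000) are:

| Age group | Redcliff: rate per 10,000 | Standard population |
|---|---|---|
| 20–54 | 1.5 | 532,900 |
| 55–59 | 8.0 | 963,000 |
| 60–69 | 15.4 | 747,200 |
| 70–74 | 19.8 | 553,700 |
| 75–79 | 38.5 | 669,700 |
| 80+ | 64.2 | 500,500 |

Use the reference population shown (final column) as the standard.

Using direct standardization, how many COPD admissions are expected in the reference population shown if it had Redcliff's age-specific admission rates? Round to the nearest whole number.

8889

Expected COPD admissions = Σ (standard pop × age-specific rate ÷ 10,000)
= 532,900×1.5/10,000 + 963,000×8.0/10,000 + 747,200×15.4/10,000 + 553,700×19.8/10,000 + 669,700×38.5/10,000 + 500,500×64.2/10,000
= 79.94 + 770.40 + 1150.69 + 1096.33 + 2578.34 + 3213.21 = 8888.90.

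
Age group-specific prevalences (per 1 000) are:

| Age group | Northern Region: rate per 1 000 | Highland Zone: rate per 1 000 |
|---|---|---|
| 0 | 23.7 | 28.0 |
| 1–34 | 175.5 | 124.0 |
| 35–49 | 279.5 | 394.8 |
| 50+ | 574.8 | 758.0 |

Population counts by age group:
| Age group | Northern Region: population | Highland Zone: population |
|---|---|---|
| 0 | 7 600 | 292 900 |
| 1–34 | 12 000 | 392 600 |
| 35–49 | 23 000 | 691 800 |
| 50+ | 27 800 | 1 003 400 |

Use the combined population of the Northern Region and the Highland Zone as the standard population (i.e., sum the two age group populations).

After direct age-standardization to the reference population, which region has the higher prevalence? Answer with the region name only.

Combined standard total = 2 451 100; weights = 0.1226, 0.1651, 0.2916, 0.4207.
The Northern Region: 0.1226×23.7 + 0.1651×175.5 + 0.2916×279.5 + 0.4207×574.8 = 355.2077 per 1 000.
The Highland Zone: 0.1226×28.0 + 0.1651×124.0 + 0.2916×394.8 + 0.4207×758.0 = 457.9320 per 1 000.

Highland Zone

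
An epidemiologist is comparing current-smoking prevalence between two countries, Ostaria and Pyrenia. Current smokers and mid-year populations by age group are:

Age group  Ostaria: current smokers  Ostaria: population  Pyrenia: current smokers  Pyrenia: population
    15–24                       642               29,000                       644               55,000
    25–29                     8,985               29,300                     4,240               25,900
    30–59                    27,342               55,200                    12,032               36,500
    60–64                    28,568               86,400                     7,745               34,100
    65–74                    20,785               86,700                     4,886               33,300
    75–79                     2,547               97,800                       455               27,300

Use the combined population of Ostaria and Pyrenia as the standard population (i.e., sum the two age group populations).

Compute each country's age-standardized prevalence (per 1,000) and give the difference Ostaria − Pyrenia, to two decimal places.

81.76

Age-specific rates per 1,000 for Ostaria: 22.138, 306.655, 495.326, 330.648, 239.735, 26.043.
For Pyrenia: 11.709, 163.707, 329.644, 227.126, 146.727, 16.667.
Combined standard total = 596,500; weights = 0.1408, 0.0925, 0.1537, 0.2020, 0.2012, 0.2097.
Ostaria: 0.1408×22.138 + 0.0925×306.655 + 0.1537×495.326 + 0.2020×330.648 + 0.2012×239.735 + 0.2097×26.043 = 228.1267 per 1,000.
Pyrenia: 0.1408×11.709 + 0.0925×163.707 + 0.1537×329.644 + 0.2020×227.126 + 0.2012×146.727 + 0.2097×16.667 = 146.3695 per 1,000.
Difference = 228.1267 − 146.3695 = 81.7572.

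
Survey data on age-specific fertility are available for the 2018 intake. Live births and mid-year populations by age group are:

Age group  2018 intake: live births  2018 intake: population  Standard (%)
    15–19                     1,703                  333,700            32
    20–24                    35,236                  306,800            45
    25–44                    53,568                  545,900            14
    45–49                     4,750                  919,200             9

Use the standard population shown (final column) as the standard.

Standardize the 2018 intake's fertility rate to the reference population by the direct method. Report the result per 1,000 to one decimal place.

67.5

Age-specific rates per 1,000 for the 2018 intake: 5.103, 114.850, 98.128, 5.168.
Standard weights: 0.32, 0.45, 0.14, 0.09.
Standardized rate: 0.3200×5.103 + 0.4500×114.850 + 0.1400×98.128 + 0.0900×5.168 = 67.5186 per 1,000.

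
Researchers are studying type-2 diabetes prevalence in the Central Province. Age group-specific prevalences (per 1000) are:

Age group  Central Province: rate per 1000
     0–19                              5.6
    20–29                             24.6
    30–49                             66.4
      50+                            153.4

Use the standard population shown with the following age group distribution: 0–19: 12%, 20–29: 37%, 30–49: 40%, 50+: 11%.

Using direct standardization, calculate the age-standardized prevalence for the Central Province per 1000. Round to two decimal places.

Standard weights: 0.12, 0.37, 0.40, 0.11.
Standardized rate: 0.1200×5.6 + 0.3700×24.6 + 0.4000×66.4 + 0.1100×153.4 = 53.2080 per 1000.

53.21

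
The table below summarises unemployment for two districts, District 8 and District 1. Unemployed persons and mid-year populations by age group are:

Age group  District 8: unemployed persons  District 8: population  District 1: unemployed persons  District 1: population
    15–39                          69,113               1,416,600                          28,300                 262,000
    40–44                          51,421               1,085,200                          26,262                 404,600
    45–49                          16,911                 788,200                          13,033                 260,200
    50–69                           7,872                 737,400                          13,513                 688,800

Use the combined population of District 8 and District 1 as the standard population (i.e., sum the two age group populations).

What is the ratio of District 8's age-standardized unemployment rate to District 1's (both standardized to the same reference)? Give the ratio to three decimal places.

Age-specific rates per 1,000 for District 8: 48.788, 47.384, 21.455, 10.675.
For District 1: 108.015, 64.909, 50.088, 19.618.
Combined standard total = 5,643,000; weights = 0.2975, 0.2640, 0.1858, 0.2527.
District 8: 0.2975×48.788 + 0.2640×47.384 + 0.1858×21.455 + 0.2527×10.675 = 33.7067 per 1,000.
District 1: 0.2975×108.015 + 0.2640×64.909 + 0.1858×50.088 + 0.2527×19.618 = 63.5313 per 1,000.
Ratio = 33.7067 ÷ 63.5313 = 0.53055.

0.531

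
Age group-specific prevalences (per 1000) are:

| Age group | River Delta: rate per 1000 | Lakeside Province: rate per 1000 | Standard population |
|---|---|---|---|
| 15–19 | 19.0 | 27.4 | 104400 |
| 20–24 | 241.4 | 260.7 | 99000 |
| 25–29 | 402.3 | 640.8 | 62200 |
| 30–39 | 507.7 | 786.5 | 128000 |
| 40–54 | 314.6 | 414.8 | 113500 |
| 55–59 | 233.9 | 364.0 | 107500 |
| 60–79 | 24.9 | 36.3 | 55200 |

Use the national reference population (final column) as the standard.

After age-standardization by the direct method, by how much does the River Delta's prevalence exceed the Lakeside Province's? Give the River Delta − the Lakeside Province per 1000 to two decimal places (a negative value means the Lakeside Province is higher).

Standard total = 669800; weights = 0.1559, 0.1478, 0.0929, 0.1911, 0.1695, 0.1605, 0.0824.
The River Delta: 0.1559×19.0 + 0.1478×241.4 + 0.0929×402.3 + 0.1911×507.7 + 0.1695×314.6 + 0.1605×233.9 + 0.0824×24.9 = 265.9252 per 1000.
The Lakeside Province: 0.1559×27.4 + 0.1478×260.7 + 0.0929×640.8 + 0.1911×786.5 + 0.1695×414.8 + 0.1605×364.0 + 0.0824×36.3 = 384.3135 per 1000.
Difference = 265.9252 − 384.3135 = -118.3883.

-118.39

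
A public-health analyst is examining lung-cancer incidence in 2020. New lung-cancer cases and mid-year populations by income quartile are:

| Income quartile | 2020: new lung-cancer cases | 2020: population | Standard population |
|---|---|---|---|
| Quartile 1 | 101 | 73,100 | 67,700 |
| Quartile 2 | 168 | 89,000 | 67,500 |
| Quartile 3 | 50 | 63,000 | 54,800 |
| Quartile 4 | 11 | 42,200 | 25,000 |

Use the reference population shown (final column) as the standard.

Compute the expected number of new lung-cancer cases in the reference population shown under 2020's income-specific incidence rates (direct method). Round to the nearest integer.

271

Income-specific rates per 100,000 for 2020: 138.17, 188.76, 79.37, 26.07.
Expected new lung-cancer cases = Σ (standard pop × income-specific rate ÷ 100,000)
= 67,700×138.17/100,000 + 67,500×188.76/100,000 + 54,800×79.37/100,000 + 25,000×26.07/100,000
= 93.54 + 127.42 + 43.49 + 6.52 = 270.96.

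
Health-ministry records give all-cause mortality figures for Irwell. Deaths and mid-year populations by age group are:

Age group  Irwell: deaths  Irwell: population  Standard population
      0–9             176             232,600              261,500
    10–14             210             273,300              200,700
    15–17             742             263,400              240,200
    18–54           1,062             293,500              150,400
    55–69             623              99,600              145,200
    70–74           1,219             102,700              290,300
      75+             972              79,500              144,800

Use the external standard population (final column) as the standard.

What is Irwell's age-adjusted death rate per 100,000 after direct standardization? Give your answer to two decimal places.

Age-specific rates per 100,000 for Irwell: 75.67, 76.84, 281.70, 361.84, 625.50, 1186.95, 1222.64.
Standard total = 1,433,100; weights = 0.1825, 0.1400, 0.1676, 0.1049, 0.1013, 0.2026, 0.1010.
Standardized rate: 0.1825×75.67 + 0.1400×76.84 + 0.1676×281.70 + 0.1049×361.84 + 0.1013×625.50 + 0.2026×1186.95 + 0.1010×1222.64 = 537.1064 per 100,000.

537.11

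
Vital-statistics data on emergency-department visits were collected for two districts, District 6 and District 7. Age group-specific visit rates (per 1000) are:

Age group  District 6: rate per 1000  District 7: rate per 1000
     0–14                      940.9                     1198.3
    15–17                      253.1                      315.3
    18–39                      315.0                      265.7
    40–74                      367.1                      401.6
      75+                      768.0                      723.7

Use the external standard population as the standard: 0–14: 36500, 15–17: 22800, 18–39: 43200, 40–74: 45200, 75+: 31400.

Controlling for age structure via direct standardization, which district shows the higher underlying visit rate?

Standard total = 179100; weights = 0.2038, 0.1273, 0.2412, 0.2524, 0.1753.
District 6: 0.2038×940.9 + 0.1273×253.1 + 0.2412×315.0 + 0.2524×367.1 + 0.1753×768.0 = 527.2454 per 1000.
District 7: 0.2038×1198.3 + 0.1273×315.3 + 0.2412×265.7 + 0.2524×401.6 + 0.1753×723.7 = 576.6696 per 1000.

District 7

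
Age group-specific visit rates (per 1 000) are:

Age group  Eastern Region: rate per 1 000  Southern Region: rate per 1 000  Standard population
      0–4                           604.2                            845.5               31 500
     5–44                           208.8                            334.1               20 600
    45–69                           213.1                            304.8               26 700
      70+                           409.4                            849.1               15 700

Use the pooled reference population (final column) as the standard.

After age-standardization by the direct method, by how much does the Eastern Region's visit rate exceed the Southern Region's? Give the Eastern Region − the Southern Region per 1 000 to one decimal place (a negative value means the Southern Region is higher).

-206.7

Standard total = 94 500; weights = 0.3333, 0.2180, 0.2825, 0.1661.
The Eastern Region: 0.3333×604.2 + 0.2180×208.8 + 0.2825×213.1 + 0.1661×409.4 = 375.1421 per 1 000.
The Southern Region: 0.3333×845.5 + 0.2180×334.1 + 0.2825×304.8 + 0.1661×849.1 = 581.8491 per 1 000.
Difference = 375.1421 − 581.8491 = -206.7070.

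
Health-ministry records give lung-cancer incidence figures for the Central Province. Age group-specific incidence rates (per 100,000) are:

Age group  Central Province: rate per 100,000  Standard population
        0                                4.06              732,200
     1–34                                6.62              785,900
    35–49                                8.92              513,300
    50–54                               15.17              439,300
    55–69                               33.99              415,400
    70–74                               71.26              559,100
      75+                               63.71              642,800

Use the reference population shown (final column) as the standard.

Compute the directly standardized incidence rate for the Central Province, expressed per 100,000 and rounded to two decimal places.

27.97

Standard total = 4,088,000; weights = 0.1791, 0.1922, 0.1256, 0.1075, 0.1016, 0.1368, 0.1572.
Standardized rate: 0.1791×4.06 + 0.1922×6.62 + 0.1256×8.92 + 0.1075×15.17 + 0.1016×33.99 + 0.1368×71.26 + 0.1572×63.71 = 27.9677 per 100,000.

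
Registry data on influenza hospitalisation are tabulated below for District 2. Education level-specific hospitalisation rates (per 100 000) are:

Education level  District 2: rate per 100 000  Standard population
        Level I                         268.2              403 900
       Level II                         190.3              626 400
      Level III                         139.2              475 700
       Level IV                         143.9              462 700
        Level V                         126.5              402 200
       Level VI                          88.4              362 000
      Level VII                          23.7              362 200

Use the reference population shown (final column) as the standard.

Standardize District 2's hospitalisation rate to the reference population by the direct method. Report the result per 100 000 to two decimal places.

145.97

Standard total = 3 095 100; weights = 0.1305, 0.2024, 0.1537, 0.1495, 0.1299, 0.1170, 0.1170.
Standardized rate: 0.1305×268.2 + 0.2024×190.3 + 0.1537×139.2 + 0.1495×143.9 + 0.1299×126.5 + 0.1170×88.4 + 0.1170×23.7 = 145.9704 per 100 000.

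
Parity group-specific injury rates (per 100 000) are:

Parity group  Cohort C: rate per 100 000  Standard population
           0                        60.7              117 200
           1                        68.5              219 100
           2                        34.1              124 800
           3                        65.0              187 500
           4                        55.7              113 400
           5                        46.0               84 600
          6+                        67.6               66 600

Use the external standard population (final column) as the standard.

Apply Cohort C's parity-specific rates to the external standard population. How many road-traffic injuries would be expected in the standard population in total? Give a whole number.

533

Expected road-traffic injuries = Σ (standard pop × parity-specific rate ÷ 100 000)
= 117 200×60.7/100 000 + 219 100×68.5/100 000 + 124 800×34.1/100 000 + 187 500×65.0/100 000 + 113 400×55.7/100 000 + 84 600×46.0/100 000 + 66 600×67.6/100 000
= 71.14 + 150.08 + 42.56 + 121.88 + 63.16 + 38.92 + 45.02 = 532.76.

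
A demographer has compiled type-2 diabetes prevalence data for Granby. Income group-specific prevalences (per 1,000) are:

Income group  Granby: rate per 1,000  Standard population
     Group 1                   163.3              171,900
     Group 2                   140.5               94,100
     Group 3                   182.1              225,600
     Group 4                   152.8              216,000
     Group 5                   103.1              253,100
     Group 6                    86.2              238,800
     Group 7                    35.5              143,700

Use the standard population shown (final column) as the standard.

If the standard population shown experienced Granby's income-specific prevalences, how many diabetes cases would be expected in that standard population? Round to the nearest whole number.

167159

Expected diabetes cases = Σ (standard pop × income-specific rate ÷ 1,000)
= 171,900×163.3/1,000 + 94,100×140.5/1,000 + 225,600×182.1/1,000 + 216,000×152.8/1,000 + 253,100×103.1/1,000 + 238,800×86.2/1,000 + 143,700×35.5/1,000
= 28071.27 + 13221.05 + 41081.76 + 33004.80 + 26094.61 + 20584.56 + 5101.35 = 167159.40.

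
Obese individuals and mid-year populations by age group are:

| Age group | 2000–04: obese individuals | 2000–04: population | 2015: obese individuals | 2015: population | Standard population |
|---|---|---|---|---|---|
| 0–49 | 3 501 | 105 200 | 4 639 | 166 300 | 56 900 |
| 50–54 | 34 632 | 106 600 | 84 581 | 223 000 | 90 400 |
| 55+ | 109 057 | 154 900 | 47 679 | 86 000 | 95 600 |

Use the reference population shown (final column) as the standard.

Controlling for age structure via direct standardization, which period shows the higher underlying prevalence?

2000–04

Age-specific rates per 1 000 for 2000–04: 33.279, 324.878, 704.048.
For 2015: 27.895, 379.287, 554.407.
Standard total = 242 900; weights = 0.2343, 0.3722, 0.3936.
2000–04: 0.2343×33.279 + 0.3722×324.878 + 0.3936×704.048 = 405.8030 per 1 000.
2015: 0.2343×27.895 + 0.3722×379.287 + 0.3936×554.407 = 365.8958 per 1 000.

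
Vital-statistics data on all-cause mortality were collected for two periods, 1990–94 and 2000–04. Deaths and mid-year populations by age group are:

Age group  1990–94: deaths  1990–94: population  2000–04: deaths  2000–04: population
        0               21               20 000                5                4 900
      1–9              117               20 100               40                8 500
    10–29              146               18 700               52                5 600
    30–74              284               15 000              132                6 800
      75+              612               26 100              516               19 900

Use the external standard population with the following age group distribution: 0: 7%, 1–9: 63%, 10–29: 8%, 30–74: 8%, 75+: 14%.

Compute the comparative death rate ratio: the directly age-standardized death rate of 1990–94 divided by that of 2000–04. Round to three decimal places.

1.022

Age-specific rates per 100 000 for 1990–94: 105.00, 582.09, 780.75, 1893.33, 2344.83.
For 2000–04: 102.04, 470.59, 928.57, 1941.18, 2592.96.
Standard weights: 0.07, 0.63, 0.08, 0.08, 0.14.
1990–94: 0.0700×105.00 + 0.6300×582.09 + 0.0800×780.75 + 0.0800×1893.33 + 0.1400×2344.83 = 916.2688 per 100 000.
2000–04: 0.0700×102.04 + 0.6300×470.59 + 0.0800×928.57 + 0.0800×1941.18 + 0.1400×2592.96 = 896.2084 per 100 000.
Ratio = 916.2688 ÷ 896.2084 = 1.02238.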